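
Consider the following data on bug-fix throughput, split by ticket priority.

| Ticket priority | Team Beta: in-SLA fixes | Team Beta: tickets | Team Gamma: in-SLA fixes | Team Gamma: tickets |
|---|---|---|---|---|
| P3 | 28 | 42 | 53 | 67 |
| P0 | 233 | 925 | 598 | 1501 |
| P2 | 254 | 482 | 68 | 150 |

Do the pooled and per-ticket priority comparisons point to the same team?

No

P3: Team Beta 28/42 = 66.7%, Team Gamma 53/67 = 79.1% → Team Gamma
P0: Team Beta 233/925 = 25.2%, Team Gamma 598/1501 = 39.8% → Team Gamma
P2: Team Beta 254/482 = 52.7%, Team Gamma 68/150 = 45.3% → Team Beta
Overall: Team Beta 515/1449 = 35.5%, Team Gamma 719/1718 = 41.9% → Team Gamma
Neither sweeps: Team Beta wins 1 of 3 groups, Team Gamma wins 2. Team Gamma wins overall but not every group — no Simpson reversal.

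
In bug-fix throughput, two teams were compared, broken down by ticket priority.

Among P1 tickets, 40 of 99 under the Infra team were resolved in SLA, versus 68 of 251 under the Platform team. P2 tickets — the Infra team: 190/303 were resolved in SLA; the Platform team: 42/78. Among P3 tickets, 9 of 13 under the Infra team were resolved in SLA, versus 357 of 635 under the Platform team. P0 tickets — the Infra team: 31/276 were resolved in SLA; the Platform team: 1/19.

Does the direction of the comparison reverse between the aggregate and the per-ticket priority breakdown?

Yes

P1: the Infra team 40/99 = 40.4%, the Platform team 68/251 = 27.1% → the Infra team
P2: the Infra team 190/303 = 62.7%, the Platform team 42/78 = 53.8% → the Infra team
P3: the Infra team 9/13 = 69.2%, the Platform team 357/635 = 56.2% → the Infra team
P0: the Infra team 31/276 = 11.2%, the Platform team 1/19 = 5.3% → the Infra team
Overall: the Infra team 270/691 = 39.1%, the Platform team 468/983 = 47.6% → the Platform team
The Infra team wins each ticket group but the Platform team wins overall — the comparison reverses. The Infra team's tickets skew toward P0, which has a lower base rate.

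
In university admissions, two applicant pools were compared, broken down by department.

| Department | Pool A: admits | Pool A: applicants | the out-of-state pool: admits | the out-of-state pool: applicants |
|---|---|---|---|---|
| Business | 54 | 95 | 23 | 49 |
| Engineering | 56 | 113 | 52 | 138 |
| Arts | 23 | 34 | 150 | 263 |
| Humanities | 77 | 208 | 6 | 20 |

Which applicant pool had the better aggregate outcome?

Business: Pool A 54/95 = 56.8%, the out-of-state pool 23/49 = 46.9% → Pool A
Engineering: Pool A 56/113 = 49.6%, the out-of-state pool 52/138 = 37.7% → Pool A
Arts: Pool A 23/34 = 67.6%, the out-of-state pool 150/263 = 57.0% → Pool A
Humanities: Pool A 77/208 = 37.0%, the out-of-state pool 6/20 = 30.0% → Pool A
Overall: Pool A 210/450 = 46.7%, the out-of-state pool 231/470 = 49.1% → the out-of-state pool
(Pool A wins every department group but the out-of-state pool wins overall — Pool A's applicants skew toward the low-rate Humanities group.)

the out-of-state pool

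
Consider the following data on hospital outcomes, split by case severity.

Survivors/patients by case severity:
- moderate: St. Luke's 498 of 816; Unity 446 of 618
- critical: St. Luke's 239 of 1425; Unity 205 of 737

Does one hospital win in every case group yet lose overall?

No

Moderate: St. Luke's 498/816 = 61.0%, Unity 446/618 = 72.2% → Unity
Critical: St. Luke's 239/1425 = 16.8%, Unity 205/737 = 27.8% → Unity
Overall: St. Luke's 737/2241 = 32.9%, Unity 651/1355 = 48.0% → Unity
Unity wins overall and in every case group — no reversal.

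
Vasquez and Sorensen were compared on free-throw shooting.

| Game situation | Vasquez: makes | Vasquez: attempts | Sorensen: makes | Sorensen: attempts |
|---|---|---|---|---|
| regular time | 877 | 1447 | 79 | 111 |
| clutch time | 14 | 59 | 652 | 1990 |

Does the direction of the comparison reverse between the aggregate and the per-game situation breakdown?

Yes

Regular time: Vasquez 877/1447 = 60.6%, Sorensen 79/111 = 71.2% → Sorensen
Clutch time: Vasquez 14/59 = 23.7%, Sorensen 652/1990 = 32.8% → Sorensen
Overall: Vasquez 891/1506 = 59.2%, Sorensen 731/2101 = 34.8% → Vasquez
Sorensen wins each game group but Vasquez wins overall — the comparison reverses. Sorensen's attempts skew toward clutch time, which has a lower base rate.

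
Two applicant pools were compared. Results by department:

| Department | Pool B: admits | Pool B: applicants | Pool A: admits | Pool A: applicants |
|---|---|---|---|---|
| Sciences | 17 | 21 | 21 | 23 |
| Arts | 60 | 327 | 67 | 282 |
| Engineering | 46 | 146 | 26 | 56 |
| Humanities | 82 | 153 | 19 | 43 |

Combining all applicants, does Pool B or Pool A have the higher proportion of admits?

Sciences: Pool B 17/21 = 81.0%, Pool A 21/23 = 91.3% → Pool A
Arts: Pool B 60/327 = 18.3%, Pool A 67/282 = 23.8% → Pool A
Engineering: Pool B 46/146 = 31.5%, Pool A 26/56 = 46.4% → Pool A
Humanities: Pool B 82/153 = 53.6%, Pool A 19/43 = 44.2% → Pool B
Overall: Pool B 205/647 = 31.7%, Pool A 133/404 = 32.9% → Pool A
(Neither sweeps every department group, but Pool A has the higher pooled rate.)

Pool A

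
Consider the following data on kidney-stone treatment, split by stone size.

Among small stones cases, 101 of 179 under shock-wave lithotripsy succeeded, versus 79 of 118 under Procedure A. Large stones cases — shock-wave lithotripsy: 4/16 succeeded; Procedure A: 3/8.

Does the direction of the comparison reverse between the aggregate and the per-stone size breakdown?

Small stones: shock-wave lithotripsy 101/179 = 56.4%, Procedure A 79/118 = 66.9% → Procedure A
Large stones: shock-wave lithotripsy 4/16 = 25.0%, Procedure A 3/8 = 37.5% → Procedure A
Overall: shock-wave lithotripsy 105/195 = 53.8%, Procedure A 82/126 = 65.1% → Procedure A
Procedure A wins overall and in every stone group — no reversal.

No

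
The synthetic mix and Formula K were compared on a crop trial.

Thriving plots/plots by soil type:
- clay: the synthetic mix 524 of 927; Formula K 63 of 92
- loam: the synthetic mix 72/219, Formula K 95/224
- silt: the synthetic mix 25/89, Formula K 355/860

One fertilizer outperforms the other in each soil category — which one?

Clay: the synthetic mix 524/927 = 56.5%, Formula K 63/92 = 68.5% → Formula K
Loam: the synthetic mix 72/219 = 32.9%, Formula K 95/224 = 42.4% → Formula K
Silt: the synthetic mix 25/89 = 28.1%, Formula K 355/860 = 41.3% → Formula K
Formula K has the higher rate in all 3 groups.

Formula K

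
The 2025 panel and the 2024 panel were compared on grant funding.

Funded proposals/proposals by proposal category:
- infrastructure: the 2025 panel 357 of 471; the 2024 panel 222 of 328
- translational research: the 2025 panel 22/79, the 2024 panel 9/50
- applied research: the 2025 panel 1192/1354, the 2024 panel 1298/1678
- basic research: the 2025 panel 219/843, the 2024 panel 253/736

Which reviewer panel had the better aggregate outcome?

Infrastructure: the 2025 panel 357/471 = 75.8%, the 2024 panel 222/328 = 67.7% → the 2025 panel
Translational research: the 2025 panel 22/79 = 27.8%, the 2024 panel 9/50 = 18.0% → the 2025 panel
Applied research: the 2025 panel 1192/1354 = 88.0%, the 2024 panel 1298/1678 = 77.4% → the 2025 panel
Basic research: the 2025 panel 219/843 = 26.0%, the 2024 panel 253/736 = 34.4% → the 2024 panel
Overall: the 2025 panel 1790/2747 = 65.2%, the 2024 panel 1782/2792 = 63.8% → the 2025 panel
(Neither sweeps every proposal group, but the 2025 panel has the higher pooled rate.)

the 2025 panel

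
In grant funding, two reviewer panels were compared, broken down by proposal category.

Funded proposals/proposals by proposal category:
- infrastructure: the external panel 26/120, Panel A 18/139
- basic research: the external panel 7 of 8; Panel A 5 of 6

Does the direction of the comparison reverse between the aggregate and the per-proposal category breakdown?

No

Infrastructure: the external panel 26/120 = 21.7%, Panel A 18/139 = 12.9% → the external panel
Basic research: the external panel 7/8 = 87.5%, Panel A 5/6 = 83.3% → the external panel
Overall: the external panel 33/128 = 25.8%, Panel A 23/145 = 15.9% → the external panel
The external panel wins overall and in every proposal group — no reversal.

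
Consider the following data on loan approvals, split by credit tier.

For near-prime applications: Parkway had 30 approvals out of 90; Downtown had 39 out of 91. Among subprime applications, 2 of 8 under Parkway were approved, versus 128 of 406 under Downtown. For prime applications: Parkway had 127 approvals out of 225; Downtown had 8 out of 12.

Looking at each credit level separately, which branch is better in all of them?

Near-prime: Parkway 30/90 = 33.3%, Downtown 39/91 = 42.9% → Downtown
Subprime: Parkway 2/8 = 25.0%, Downtown 128/406 = 31.5% → Downtown
Prime: Parkway 127/225 = 56.4%, Downtown 8/12 = 66.7% → Downtown
Downtown has the higher rate in all 3 groups.

Downtown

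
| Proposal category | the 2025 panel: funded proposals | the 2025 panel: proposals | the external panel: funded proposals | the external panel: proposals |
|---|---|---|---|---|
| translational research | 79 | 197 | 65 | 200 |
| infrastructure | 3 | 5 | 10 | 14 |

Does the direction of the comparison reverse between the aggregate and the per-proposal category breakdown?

No

Translational research: the 2025 panel 79/197 = 40.1%, the external panel 65/200 = 32.5% → the 2025 panel
Infrastructure: the 2025 panel 3/5 = 60.0%, the external panel 10/14 = 71.4% → the external panel
Overall: the 2025 panel 82/202 = 40.6%, the external panel 75/214 = 35.0% → the 2025 panel
Neither sweeps: the 2025 panel wins 1 of 2 groups, the external panel wins 1. The 2025 panel wins overall but not every group — no Simpson reversal.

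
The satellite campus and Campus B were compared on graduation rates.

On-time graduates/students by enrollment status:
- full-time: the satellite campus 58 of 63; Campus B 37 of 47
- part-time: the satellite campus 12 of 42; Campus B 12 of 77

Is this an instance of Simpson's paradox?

No

Full-time: the satellite campus 58/63 = 92.1%, Campus B 37/47 = 78.7% → the satellite campus
Part-time: the satellite campus 12/42 = 28.6%, Campus B 12/77 = 15.6% → the satellite campus
Overall: the satellite campus 70/105 = 66.7%, Campus B 49/124 = 39.5% → the satellite campus
The satellite campus wins overall and in every enrollment group — no reversal.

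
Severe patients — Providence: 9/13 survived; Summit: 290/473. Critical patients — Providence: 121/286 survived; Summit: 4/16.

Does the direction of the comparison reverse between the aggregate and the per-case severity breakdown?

Yes

Severe: Providence 9/13 = 69.2%, Summit 290/473 = 61.3% → Providence
Critical: Providence 121/286 = 42.3%, Summit 4/16 = 25.0% → Providence
Overall: Providence 130/299 = 43.5%, Summit 294/489 = 60.1% → Summit
Providence wins each case group but Summit wins overall — the comparison reverses. Providence's patients skew toward critical, which has a lower base rate.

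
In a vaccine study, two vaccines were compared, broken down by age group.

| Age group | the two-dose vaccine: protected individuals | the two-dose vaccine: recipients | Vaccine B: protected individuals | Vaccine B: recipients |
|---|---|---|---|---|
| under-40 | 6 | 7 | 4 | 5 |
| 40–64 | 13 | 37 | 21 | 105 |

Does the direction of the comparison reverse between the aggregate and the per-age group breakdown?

No

Under-40: the two-dose vaccine 6/7 = 85.7%, Vaccine B 4/5 = 80.0% → the two-dose vaccine
40–64: the two-dose vaccine 13/37 = 35.1%, Vaccine B 21/105 = 20.0% → the two-dose vaccine
Overall: the two-dose vaccine 19/44 = 43.2%, Vaccine B 25/110 = 22.7% → the two-dose vaccine
The two-dose vaccine wins overall and in every age group — no reversal.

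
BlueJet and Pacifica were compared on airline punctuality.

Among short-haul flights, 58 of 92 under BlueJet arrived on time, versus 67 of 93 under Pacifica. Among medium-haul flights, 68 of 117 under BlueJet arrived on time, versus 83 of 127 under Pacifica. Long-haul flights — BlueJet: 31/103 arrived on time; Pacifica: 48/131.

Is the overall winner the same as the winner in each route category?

Short-haul: BlueJet 58/92 = 63.0%, Pacifica 67/93 = 72.0% → Pacifica
Medium-haul: BlueJet 68/117 = 58.1%, Pacifica 83/127 = 65.4% → Pacifica
Long-haul: BlueJet 31/103 = 30.1%, Pacifica 48/131 = 36.6% → Pacifica
Overall: BlueJet 157/312 = 50.3%, Pacifica 198/351 = 56.4% → Pacifica
Pacifica wins overall and in every route group — no reversal.

Yes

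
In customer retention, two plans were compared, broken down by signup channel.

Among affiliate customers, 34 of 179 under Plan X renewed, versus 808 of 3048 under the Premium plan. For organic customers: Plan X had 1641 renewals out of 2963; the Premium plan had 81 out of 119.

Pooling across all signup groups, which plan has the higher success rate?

Plan X

Affiliate: Plan X 34/179 = 19.0%, the Premium plan 808/3048 = 26.5% → the Premium plan
Organic: Plan X 1641/2963 = 55.4%, the Premium plan 81/119 = 68.1% → the Premium plan
Overall: Plan X 1675/3142 = 53.3%, the Premium plan 889/3167 = 28.1% → Plan X
(The Premium plan wins every signup group but Plan X wins overall — the Premium plan's customers skew toward the low-rate affiliate group.)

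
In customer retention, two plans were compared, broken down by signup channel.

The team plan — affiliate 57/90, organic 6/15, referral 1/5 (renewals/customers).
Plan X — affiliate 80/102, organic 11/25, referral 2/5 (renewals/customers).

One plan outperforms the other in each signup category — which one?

Affiliate: the team plan 57/90 = 63.3%, Plan X 80/102 = 78.4% → Plan X
Organic: the team plan 6/15 = 40.0%, Plan X 11/25 = 44.0% → Plan X
Referral: the team plan 1/5 = 20.0%, Plan X 2/5 = 40.0% → Plan X
Plan X has the higher rate in all 3 groups.

Plan X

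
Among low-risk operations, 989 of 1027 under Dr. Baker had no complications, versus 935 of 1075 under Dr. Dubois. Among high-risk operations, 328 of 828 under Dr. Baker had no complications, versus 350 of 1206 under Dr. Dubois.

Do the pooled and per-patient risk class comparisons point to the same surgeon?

Yes

Low-risk: Dr. Baker 989/1027 = 96.3%, Dr. Dubois 935/1075 = 87.0% → Dr. Baker
High-risk: Dr. Baker 328/828 = 39.6%, Dr. Dubois 350/1206 = 29.0% → Dr. Baker
Overall: Dr. Baker 1317/1855 = 71.0%, Dr. Dubois 1285/2281 = 56.3% → Dr. Baker
Dr. Baker wins overall and in every patient risk group — no reversal.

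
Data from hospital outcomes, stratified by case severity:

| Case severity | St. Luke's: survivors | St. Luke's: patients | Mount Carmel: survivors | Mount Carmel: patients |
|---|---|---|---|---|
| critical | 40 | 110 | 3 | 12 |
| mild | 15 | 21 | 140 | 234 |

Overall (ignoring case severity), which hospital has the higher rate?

Mount Carmel

Critical: St. Luke's 40/110 = 36.4%, Mount Carmel 3/12 = 25.0% → St. Luke's
Mild: St. Luke's 15/21 = 71.4%, Mount Carmel 140/234 = 59.8% → St. Luke's
Overall: St. Luke's 55/131 = 42.0%, Mount Carmel 143/246 = 58.1% → Mount Carmel
(St. Luke's wins every case group but Mount Carmel wins overall — St. Luke's's patients skew toward the low-rate critical group.)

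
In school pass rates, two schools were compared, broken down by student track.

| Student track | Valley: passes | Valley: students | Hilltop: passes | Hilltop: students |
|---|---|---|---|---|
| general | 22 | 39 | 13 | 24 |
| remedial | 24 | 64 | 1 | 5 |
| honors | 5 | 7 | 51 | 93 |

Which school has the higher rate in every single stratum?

General: Valley 22/39 = 56.4%, Hilltop 13/24 = 54.2% → Valley
Remedial: Valley 24/64 = 37.5%, Hilltop 1/5 = 20.0% → Valley
Honors: Valley 5/7 = 71.4%, Hilltop 51/93 = 54.8% → Valley
Valley has the higher rate in all 3 groups.

Valley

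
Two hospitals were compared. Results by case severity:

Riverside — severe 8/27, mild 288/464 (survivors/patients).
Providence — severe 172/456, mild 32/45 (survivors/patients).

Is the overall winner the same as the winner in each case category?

No

Severe: Riverside 8/27 = 29.6%, Providence 172/456 = 37.7% → Providence
Mild: Riverside 288/464 = 62.1%, Providence 32/45 = 71.1% → Providence
Overall: Riverside 296/491 = 60.3%, Providence 204/501 = 40.7% → Riverside
Providence wins each case group but Riverside wins overall — the comparison reverses. Providence's patients skew toward severe, which has a lower base rate.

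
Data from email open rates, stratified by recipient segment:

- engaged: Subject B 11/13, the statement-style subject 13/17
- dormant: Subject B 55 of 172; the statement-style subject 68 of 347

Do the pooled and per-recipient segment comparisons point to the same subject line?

Yes

Engaged: Subject B 11/13 = 84.6%, the statement-style subject 13/17 = 76.5% → Subject B
Dormant: Subject B 55/172 = 32.0%, the statement-style subject 68/347 = 19.6% → Subject B
Overall: Subject B 66/185 = 35.7%, the statement-style subject 81/364 = 22.3% → Subject B
Subject B wins overall and in every recipient group — no reversal.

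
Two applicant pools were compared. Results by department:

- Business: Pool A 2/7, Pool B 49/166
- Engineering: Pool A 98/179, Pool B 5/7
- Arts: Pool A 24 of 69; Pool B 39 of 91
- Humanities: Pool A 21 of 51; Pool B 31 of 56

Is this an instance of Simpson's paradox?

Business: Pool A 2/7 = 28.6%, Pool B 49/166 = 29.5% → Pool B
Engineering: Pool A 98/179 = 54.7%, Pool B 5/7 = 71.4% → Pool B
Arts: Pool A 24/69 = 34.8%, Pool B 39/91 = 42.9% → Pool B
Humanities: Pool A 21/51 = 41.2%, Pool B 31/56 = 55.4% → Pool B
Overall: Pool A 145/306 = 47.4%, Pool B 124/320 = 38.8% → Pool A
Pool B wins each department group but Pool A wins overall — the comparison reverses. Pool B's applicants skew toward Business, which has a lower base rate.

Yes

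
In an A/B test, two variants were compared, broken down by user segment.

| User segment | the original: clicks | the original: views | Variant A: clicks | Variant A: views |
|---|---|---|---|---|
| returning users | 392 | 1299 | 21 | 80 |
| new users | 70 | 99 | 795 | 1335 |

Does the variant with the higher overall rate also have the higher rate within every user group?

No

Returning users: the original 392/1299 = 30.2%, Variant A 21/80 = 26.2% → the original
New users: the original 70/99 = 70.7%, Variant A 795/1335 = 59.6% → the original
Overall: the original 462/1398 = 33.0%, Variant A 816/1415 = 57.7% → Variant A
The original wins each user group but Variant A wins overall — the comparison reverses. The original's views skew toward returning users, which has a lower base rate.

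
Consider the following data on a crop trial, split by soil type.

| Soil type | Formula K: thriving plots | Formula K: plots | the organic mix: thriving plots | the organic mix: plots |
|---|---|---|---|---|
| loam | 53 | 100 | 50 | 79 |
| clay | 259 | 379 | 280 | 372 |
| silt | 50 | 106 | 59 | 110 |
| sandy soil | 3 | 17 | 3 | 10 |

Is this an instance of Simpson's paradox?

Loam: Formula K 53/100 = 53.0%, the organic mix 50/79 = 63.3% → the organic mix
Clay: Formula K 259/379 = 68.3%, the organic mix 280/372 = 75.3% → the organic mix
Silt: Formula K 50/106 = 47.2%, the organic mix 59/110 = 53.6% → the organic mix
Sandy soil: Formula K 3/17 = 17.6%, the organic mix 3/10 = 30.0% → the organic mix
Overall: Formula K 365/602 = 60.6%, the organic mix 392/571 = 68.7% → the organic mix
The organic mix wins overall and in every soil group — no reversal.

No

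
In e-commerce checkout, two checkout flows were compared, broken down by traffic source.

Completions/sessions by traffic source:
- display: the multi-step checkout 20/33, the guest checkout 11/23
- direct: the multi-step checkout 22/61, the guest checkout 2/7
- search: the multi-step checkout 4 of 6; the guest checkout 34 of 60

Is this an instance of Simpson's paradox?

Display: the multi-step checkout 20/33 = 60.6%, the guest checkout 11/23 = 47.8% → the multi-step checkout
Direct: the multi-step checkout 22/61 = 36.1%, the guest checkout 2/7 = 28.6% → the multi-step checkout
Search: the multi-step checkout 4/6 = 66.7%, the guest checkout 34/60 = 56.7% → the multi-step checkout
Overall: the multi-step checkout 46/100 = 46.0%, the guest checkout 47/90 = 52.2% → the guest checkout
The multi-step checkout wins each traffic group but the guest checkout wins overall — the comparison reverses. The multi-step checkout's sessions skew toward direct, which has a lower base rate.

Yes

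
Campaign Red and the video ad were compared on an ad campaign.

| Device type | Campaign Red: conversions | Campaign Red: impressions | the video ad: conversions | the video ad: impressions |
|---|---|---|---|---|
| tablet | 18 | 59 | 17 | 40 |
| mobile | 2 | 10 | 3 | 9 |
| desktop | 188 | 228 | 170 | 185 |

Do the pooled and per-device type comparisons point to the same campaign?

Tablet: Campaign Red 18/59 = 30.5%, the video ad 17/40 = 42.5% → the video ad
Mobile: Campaign Red 2/10 = 20.0%, the video ad 3/9 = 33.3% → the video ad
Desktop: Campaign Red 188/228 = 82.5%, the video ad 170/185 = 91.9% → the video ad
Overall: Campaign Red 208/297 = 70.0%, the video ad 190/234 = 81.2% → the video ad
The video ad wins overall and in every device group — no reversal.

Yes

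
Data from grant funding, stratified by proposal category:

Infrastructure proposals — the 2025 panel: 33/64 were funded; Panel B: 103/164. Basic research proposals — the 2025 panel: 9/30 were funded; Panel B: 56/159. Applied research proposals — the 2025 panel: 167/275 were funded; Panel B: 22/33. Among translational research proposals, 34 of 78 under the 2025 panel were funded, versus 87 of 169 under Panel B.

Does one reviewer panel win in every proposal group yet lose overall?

Infrastructure: the 2025 panel 33/64 = 51.6%, Panel B 103/164 = 62.8% → Panel B
Basic research: the 2025 panel 9/30 = 30.0%, Panel B 56/159 = 35.2% → Panel B
Applied research: the 2025 panel 167/275 = 60.7%, Panel B 22/33 = 66.7% → Panel B
Translational research: the 2025 panel 34/78 = 43.6%, Panel B 87/169 = 51.5% → Panel B
Overall: the 2025 panel 243/447 = 54.4%, Panel B 268/525 = 51.0% → the 2025 panel
Panel B wins each proposal group but the 2025 panel wins overall — the comparison reverses. Panel B's proposals skew toward basic research, which has a lower base rate.

Yes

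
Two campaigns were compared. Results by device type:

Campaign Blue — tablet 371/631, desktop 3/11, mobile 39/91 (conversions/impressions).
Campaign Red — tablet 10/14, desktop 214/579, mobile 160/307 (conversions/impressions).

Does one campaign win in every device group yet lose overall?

Tablet: Campaign Blue 371/631 = 58.8%, Campaign Red 10/14 = 71.4% → Campaign Red
Desktop: Campaign Blue 3/11 = 27.3%, Campaign Red 214/579 = 37.0% → Campaign Red
Mobile: Campaign Blue 39/91 = 42.9%, Campaign Red 160/307 = 52.1% → Campaign Red
Overall: Campaign Blue 413/733 = 56.3%, Campaign Red 384/900 = 42.7% → Campaign Blue
Campaign Red wins each device group but Campaign Blue wins overall — the comparison reverses. Campaign Red's impressions skew toward desktop, which has a lower base rate.

Yes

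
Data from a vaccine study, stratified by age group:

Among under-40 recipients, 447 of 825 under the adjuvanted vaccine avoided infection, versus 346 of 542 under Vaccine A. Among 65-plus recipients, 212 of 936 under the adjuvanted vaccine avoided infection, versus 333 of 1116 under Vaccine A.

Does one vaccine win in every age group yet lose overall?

Under-40: the adjuvanted vaccine 447/825 = 54.2%, Vaccine A 346/542 = 63.8% → Vaccine A
65-plus: the adjuvanted vaccine 212/936 = 22.6%, Vaccine A 333/1116 = 29.8% → Vaccine A
Overall: the adjuvanted vaccine 659/1761 = 37.4%, Vaccine A 679/1658 = 41.0% → Vaccine A
Vaccine A wins overall and in every age group — no reversal.

No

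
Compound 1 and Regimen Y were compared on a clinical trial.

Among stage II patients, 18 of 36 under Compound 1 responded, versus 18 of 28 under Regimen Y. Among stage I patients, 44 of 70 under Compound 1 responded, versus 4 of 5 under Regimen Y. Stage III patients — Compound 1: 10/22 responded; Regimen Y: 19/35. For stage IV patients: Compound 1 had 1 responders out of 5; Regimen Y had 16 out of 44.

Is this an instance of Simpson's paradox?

Stage II: Compound 1 18/36 = 50.0%, Regimen Y 18/28 = 64.3% → Regimen Y
Stage I: Compound 1 44/70 = 62.9%, Regimen Y 4/5 = 80.0% → Regimen Y
Stage III: Compound 1 10/22 = 45.5%, Regimen Y 19/35 = 54.3% → Regimen Y
Stage IV: Compound 1 1/5 = 20.0%, Regimen Y 16/44 = 36.4% → Regimen Y
Overall: Compound 1 73/133 = 54.9%, Regimen Y 57/112 = 50.9% → Compound 1
Regimen Y wins each disease group but Compound 1 wins overall — the comparison reverses. Regimen Y's patients skew toward stage IV, which has a lower base rate.

Yes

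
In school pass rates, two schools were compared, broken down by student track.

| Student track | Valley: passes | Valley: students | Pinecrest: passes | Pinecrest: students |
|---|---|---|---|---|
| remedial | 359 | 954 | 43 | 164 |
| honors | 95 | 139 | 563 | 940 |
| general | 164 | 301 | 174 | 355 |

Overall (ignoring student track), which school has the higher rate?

Pinecrest

Remedial: Valley 359/954 = 37.6%, Pinecrest 43/164 = 26.2% → Valley
Honors: Valley 95/139 = 68.3%, Pinecrest 563/940 = 59.9% → Valley
General: Valley 164/301 = 54.5%, Pinecrest 174/355 = 49.0% → Valley
Overall: Valley 618/1394 = 44.3%, Pinecrest 780/1459 = 53.5% → Pinecrest
(Valley wins every student group but Pinecrest wins overall — Valley's students skew toward the low-rate remedial group.)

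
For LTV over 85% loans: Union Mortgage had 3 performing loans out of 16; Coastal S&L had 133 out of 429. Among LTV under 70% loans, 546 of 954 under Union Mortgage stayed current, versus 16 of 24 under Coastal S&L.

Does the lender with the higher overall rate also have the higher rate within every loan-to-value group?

LTV over 85%: Union Mortgage 3/16 = 18.8%, Coastal S&L 133/429 = 31.0% → Coastal S&L
LTV under 70%: Union Mortgage 546/954 = 57.2%, Coastal S&L 16/24 = 66.7% → Coastal S&L
Overall: Union Mortgage 549/970 = 56.6%, Coastal S&L 149/453 = 32.9% → Union Mortgage
Coastal S&L wins each loan-to-value group but Union Mortgage wins overall — the comparison reverses. Coastal S&L's loans skew toward LTV over 85%, which has a lower base rate.

No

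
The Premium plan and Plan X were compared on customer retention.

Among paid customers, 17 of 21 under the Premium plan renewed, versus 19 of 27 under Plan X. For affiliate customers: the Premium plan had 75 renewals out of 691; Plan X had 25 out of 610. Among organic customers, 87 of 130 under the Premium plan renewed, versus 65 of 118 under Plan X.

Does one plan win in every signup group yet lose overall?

Paid: the Premium plan 17/21 = 81.0%, Plan X 19/27 = 70.4% → the Premium plan
Affiliate: the Premium plan 75/691 = 10.9%, Plan X 25/610 = 4.1% → the Premium plan
Organic: the Premium plan 87/130 = 66.9%, Plan X 65/118 = 55.1% → the Premium plan
Overall: the Premium plan 179/842 = 21.3%, Plan X 109/755 = 14.4% → the Premium plan
The Premium plan wins overall and in every signup group — no reversal.

No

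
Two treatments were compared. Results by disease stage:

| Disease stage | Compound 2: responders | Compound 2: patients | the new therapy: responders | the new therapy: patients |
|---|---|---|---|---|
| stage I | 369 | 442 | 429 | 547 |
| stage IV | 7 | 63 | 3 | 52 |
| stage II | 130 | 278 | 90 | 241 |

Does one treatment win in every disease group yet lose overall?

Stage I: Compound 2 369/442 = 83.5%, the new therapy 429/547 = 78.4% → Compound 2
Stage IV: Compound 2 7/63 = 11.1%, the new therapy 3/52 = 5.8% → Compound 2
Stage II: Compound 2 130/278 = 46.8%, the new therapy 90/241 = 37.3% → Compound 2
Overall: Compound 2 506/783 = 64.6%, the new therapy 522/840 = 62.1% → Compound 2
Compound 2 wins overall and in every disease group — no reversal.

No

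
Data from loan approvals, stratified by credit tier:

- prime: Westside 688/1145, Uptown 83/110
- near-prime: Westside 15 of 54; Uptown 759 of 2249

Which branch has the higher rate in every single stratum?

Prime: Westside 688/1145 = 60.1%, Uptown 83/110 = 75.5% → Uptown
Near-prime: Westside 15/54 = 27.8%, Uptown 759/2249 = 33.7% → Uptown
Uptown has the higher rate in both groups.

Uptown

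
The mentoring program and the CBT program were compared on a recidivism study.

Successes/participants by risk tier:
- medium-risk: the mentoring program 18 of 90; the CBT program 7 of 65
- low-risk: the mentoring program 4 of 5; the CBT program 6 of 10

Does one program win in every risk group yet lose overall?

Medium-risk: the mentoring program 18/90 = 20.0%, the CBT program 7/65 = 10.8% → the mentoring program
Low-risk: the mentoring program 4/5 = 80.0%, the CBT program 6/10 = 60.0% → the mentoring program
Overall: the mentoring program 22/95 = 23.2%, the CBT program 13/75 = 17.3% → the mentoring program
The mentoring program wins overall and in every risk group — no reversal.

No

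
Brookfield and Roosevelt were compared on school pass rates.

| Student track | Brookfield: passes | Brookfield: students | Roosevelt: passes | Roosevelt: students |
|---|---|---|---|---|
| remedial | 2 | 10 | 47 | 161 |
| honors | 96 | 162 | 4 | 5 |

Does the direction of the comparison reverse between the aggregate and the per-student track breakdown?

Remedial: Brookfield 2/10 = 20.0%, Roosevelt 47/161 = 29.2% → Roosevelt
Honors: Brookfield 96/162 = 59.3%, Roosevelt 4/5 = 80.0% → Roosevelt
Overall: Brookfield 98/172 = 57.0%, Roosevelt 51/166 = 30.7% → Brookfield
Roosevelt wins each student group but Brookfield wins overall — the comparison reverses. Roosevelt's students skew toward remedial, which has a lower base rate.

Yes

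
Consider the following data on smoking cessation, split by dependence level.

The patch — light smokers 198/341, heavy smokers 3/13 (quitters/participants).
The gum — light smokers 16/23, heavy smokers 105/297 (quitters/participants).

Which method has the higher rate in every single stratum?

the gum

Light smokers: the patch 198/341 = 58.1%, the gum 16/23 = 69.6% → the gum
Heavy smokers: the patch 3/13 = 23.1%, the gum 105/297 = 35.4% → the gum
The gum has the higher rate in both groups.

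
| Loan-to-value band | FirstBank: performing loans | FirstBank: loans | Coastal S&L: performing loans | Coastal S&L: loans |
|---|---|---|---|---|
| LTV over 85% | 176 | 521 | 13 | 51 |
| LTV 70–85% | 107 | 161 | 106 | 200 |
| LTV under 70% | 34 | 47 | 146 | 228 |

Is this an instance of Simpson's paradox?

LTV over 85%: FirstBank 176/521 = 33.8%, Coastal S&L 13/51 = 25.5% → FirstBank
LTV 70–85%: FirstBank 107/161 = 66.5%, Coastal S&L 106/200 = 53.0% → FirstBank
LTV under 70%: FirstBank 34/47 = 72.3%, Coastal S&L 146/228 = 64.0% → FirstBank
Overall: FirstBank 317/729 = 43.5%, Coastal S&L 265/479 = 55.3% → Coastal S&L
FirstBank wins each loan-to-value group but Coastal S&L wins overall — the comparison reverses. FirstBank's loans skew toward LTV over 85%, which has a lower base rate.

Yes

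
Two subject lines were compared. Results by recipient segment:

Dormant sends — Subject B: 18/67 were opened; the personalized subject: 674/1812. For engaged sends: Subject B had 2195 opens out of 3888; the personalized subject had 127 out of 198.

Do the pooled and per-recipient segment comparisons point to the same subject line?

Dormant: Subject B 18/67 = 26.9%, the personalized subject 674/1812 = 37.2% → the personalized subject
Engaged: Subject B 2195/3888 = 56.5%, the personalized subject 127/198 = 64.1% → the personalized subject
Overall: Subject B 2213/3955 = 56.0%, the personalized subject 801/2010 = 39.9% → Subject B
The personalized subject wins each recipient group but Subject B wins overall — the comparison reverses. The personalized subject's sends skew toward dormant, which has a lower base rate.

No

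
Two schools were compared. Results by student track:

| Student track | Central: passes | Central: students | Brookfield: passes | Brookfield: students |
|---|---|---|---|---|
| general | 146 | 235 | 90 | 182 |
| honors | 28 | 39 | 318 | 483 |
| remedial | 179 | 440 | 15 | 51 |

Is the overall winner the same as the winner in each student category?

No

General: Central 146/235 = 62.1%, Brookfield 90/182 = 49.5% → Central
Honors: Central 28/39 = 71.8%, Brookfield 318/483 = 65.8% → Central
Remedial: Central 179/440 = 40.7%, Brookfield 15/51 = 29.4% → Central
Overall: Central 353/714 = 49.4%, Brookfield 423/716 = 59.1% → Brookfield
Central wins each student group but Brookfield wins overall — the comparison reverses. Central's students skew toward remedial, which has a lower base rate.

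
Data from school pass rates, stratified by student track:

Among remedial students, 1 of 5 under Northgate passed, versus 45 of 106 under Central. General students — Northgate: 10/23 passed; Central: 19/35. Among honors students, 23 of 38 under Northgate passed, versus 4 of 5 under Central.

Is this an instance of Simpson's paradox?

Remedial: Northgate 1/5 = 20.0%, Central 45/106 = 42.5% → Central
General: Northgate 10/23 = 43.5%, Central 19/35 = 54.3% → Central
Honors: Northgate 23/38 = 60.5%, Central 4/5 = 80.0% → Central
Overall: Northgate 34/66 = 51.5%, Central 68/146 = 46.6% → Northgate
Central wins each student group but Northgate wins overall — the comparison reverses. Central's students skew toward remedial, which has a lower base rate.

Yes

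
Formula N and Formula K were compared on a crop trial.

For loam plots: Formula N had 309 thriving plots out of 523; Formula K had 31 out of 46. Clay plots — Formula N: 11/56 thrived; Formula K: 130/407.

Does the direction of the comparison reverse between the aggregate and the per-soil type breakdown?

Loam: Formula N 309/523 = 59.1%, Formula K 31/46 = 67.4% → Formula K
Clay: Formula N 11/56 = 19.6%, Formula K 130/407 = 31.9% → Formula K
Overall: Formula N 320/579 = 55.3%, Formula K 161/453 = 35.5% → Formula N
Formula K wins each soil group but Formula N wins overall — the comparison reverses. Formula K's plots skew toward clay, which has a lower base rate.

Yes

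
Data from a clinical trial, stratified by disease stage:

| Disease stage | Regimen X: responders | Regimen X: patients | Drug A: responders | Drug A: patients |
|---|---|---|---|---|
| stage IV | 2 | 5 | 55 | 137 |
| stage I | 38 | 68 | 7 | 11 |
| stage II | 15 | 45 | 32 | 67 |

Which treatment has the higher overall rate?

Regimen X

Stage IV: Regimen X 2/5 = 40.0%, Drug A 55/137 = 40.1% → Drug A
Stage I: Regimen X 38/68 = 55.9%, Drug A 7/11 = 63.6% → Drug A
Stage II: Regimen X 15/45 = 33.3%, Drug A 32/67 = 47.8% → Drug A
Overall: Regimen X 55/118 = 46.6%, Drug A 94/215 = 43.7% → Regimen X
(Drug A wins every disease group but Regimen X wins overall — Drug A's patients skew toward the low-rate stage IV group.)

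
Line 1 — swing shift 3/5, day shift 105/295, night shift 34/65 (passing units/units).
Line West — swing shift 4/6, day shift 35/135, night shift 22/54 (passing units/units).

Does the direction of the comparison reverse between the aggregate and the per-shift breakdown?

Swing shift: Line 1 3/5 = 60.0%, Line West 4/6 = 66.7% → Line West
Day shift: Line 1 105/295 = 35.6%, Line West 35/135 = 25.9% → Line 1
Night shift: Line 1 34/65 = 52.3%, Line West 22/54 = 40.7% → Line 1
Overall: Line 1 142/365 = 38.9%, Line West 61/195 = 31.3% → Line 1
Neither sweeps: Line 1 wins 2 of 3 groups, Line West wins 1. Line 1 wins overall but not every group — no Simpson reversal.

No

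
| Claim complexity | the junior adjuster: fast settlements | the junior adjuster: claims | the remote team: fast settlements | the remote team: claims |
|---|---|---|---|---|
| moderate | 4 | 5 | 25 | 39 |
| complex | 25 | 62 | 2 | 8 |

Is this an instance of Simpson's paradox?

Yes

Moderate: the junior adjuster 4/5 = 80.0%, the remote team 25/39 = 64.1% → the junior adjuster
Complex: the junior adjuster 25/62 = 40.3%, the remote team 2/8 = 25.0% → the junior adjuster
Overall: the junior adjuster 29/67 = 43.3%, the remote team 27/47 = 57.4% → the remote team
The junior adjuster wins each claim group but the remote team wins overall — the comparison reverses. The junior adjuster's claims skew toward complex, which has a lower base rate.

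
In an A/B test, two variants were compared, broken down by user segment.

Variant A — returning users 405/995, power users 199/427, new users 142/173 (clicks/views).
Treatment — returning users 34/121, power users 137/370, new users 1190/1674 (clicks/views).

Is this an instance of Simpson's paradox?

Yes

Returning users: Variant A 405/995 = 40.7%, Treatment 34/121 = 28.1% → Variant A
Power users: Variant A 199/427 = 46.6%, Treatment 137/370 = 37.0% → Variant A
New users: Variant A 142/173 = 82.1%, Treatment 1190/1674 = 71.1% → Variant A
Overall: Variant A 746/1595 = 46.8%, Treatment 1361/2165 = 62.9% → Treatment
Variant A wins each user group but Treatment wins overall — the comparison reverses. Variant A's views skew toward returning users, which has a lower base rate.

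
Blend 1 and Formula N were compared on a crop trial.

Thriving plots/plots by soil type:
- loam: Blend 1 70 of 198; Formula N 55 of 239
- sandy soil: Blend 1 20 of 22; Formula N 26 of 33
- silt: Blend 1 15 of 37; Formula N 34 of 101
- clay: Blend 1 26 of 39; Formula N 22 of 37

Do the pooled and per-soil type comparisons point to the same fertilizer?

Loam: Blend 1 70/198 = 35.4%, Formula N 55/239 = 23.0% → Blend 1
Sandy soil: Blend 1 20/22 = 90.9%, Formula N 26/33 = 78.8% → Blend 1
Silt: Blend 1 15/37 = 40.5%, Formula N 34/101 = 33.7% → Blend 1
Clay: Blend 1 26/39 = 66.7%, Formula N 22/37 = 59.5% → Blend 1
Overall: Blend 1 131/296 = 44.3%, Formula N 137/410 = 33.4% → Blend 1
Blend 1 wins overall and in every soil group — no reversal.

Yes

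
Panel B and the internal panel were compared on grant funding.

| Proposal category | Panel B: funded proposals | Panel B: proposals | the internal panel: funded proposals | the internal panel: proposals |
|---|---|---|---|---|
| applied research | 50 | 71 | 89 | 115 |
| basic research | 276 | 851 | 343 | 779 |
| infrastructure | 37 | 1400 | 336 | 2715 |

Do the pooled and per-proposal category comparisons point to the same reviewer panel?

Yes

Applied research: Panel B 50/71 = 70.4%, the internal panel 89/115 = 77.4% → the internal panel
Basic research: Panel B 276/851 = 32.4%, the internal panel 343/779 = 44.0% → the internal panel
Infrastructure: Panel B 37/1400 = 2.6%, the internal panel 336/2715 = 12.4% → the internal panel
Overall: Panel B 363/2322 = 15.6%, the internal panel 768/3609 = 21.3% → the internal panel
The internal panel wins overall and in every proposal group — no reversal.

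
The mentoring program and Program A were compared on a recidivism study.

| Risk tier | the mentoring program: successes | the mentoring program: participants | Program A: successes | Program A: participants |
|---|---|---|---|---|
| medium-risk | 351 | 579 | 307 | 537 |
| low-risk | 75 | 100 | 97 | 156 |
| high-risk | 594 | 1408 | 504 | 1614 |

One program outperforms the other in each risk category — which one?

the mentoring program

Medium-risk: the mentoring program 351/579 = 60.6%, Program A 307/537 = 57.2% → the mentoring program
Low-risk: the mentoring program 75/100 = 75.0%, Program A 97/156 = 62.2% → the mentoring program
High-risk: the mentoring program 594/1408 = 42.2%, Program A 504/1614 = 31.2% → the mentoring program
The mentoring program has the higher rate in all 3 groups.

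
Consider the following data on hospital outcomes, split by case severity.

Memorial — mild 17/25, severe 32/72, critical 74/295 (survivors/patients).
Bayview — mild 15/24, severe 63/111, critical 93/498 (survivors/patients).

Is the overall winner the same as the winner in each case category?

No

Mild: Memorial 17/25 = 68.0%, Bayview 15/24 = 62.5% → Memorial
Severe: Memorial 32/72 = 44.4%, Bayview 63/111 = 56.8% → Bayview
Critical: Memorial 74/295 = 25.1%, Bayview 93/498 = 18.7% → Memorial
Overall: Memorial 123/392 = 31.4%, Bayview 171/633 = 27.0% → Memorial
Neither sweeps: Memorial wins 2 of 3 groups, Bayview wins 1. Memorial wins overall but not every group — no Simpson reversal.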